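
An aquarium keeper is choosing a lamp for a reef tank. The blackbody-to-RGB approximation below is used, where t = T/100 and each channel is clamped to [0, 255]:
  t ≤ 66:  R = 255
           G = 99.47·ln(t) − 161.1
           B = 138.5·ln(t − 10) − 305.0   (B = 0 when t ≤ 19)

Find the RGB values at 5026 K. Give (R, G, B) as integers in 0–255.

(255, 229, 207)

t = 5026/100 = 50.26; the t ≤ 66 branch applies.
R = 255 by definition for t ≤ 66.
G = 99.47·ln 50.26 − 161.1 = 99.47·3.9172 − 161.1 = 228.545.
B = 138.5·ln(50.26 − 10) − 305.0 = 138.5·ln 40.26 − 305.0 = 138.5·3.6954 − 305.0 = 206.807.
Rounded: (255, 229, 207).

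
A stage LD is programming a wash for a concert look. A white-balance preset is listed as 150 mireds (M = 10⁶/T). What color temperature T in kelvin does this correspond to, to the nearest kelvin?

6667 K

T = 10⁶ / 150 = 6666.67 K → 6667 K.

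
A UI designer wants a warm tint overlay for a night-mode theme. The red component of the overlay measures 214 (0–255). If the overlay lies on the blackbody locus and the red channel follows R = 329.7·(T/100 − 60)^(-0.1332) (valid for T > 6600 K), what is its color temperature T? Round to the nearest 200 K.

8600 K

(t − 60)^(-0.1332) = 214/329.7 = 0.64907.
t − 60 = 0.64907^(1/-0.1332) = 0.64907^(-7.508) = 25.657, so t = 85.657.
T = 100·t = 8566 K → 8600 K to the nearest 200 K.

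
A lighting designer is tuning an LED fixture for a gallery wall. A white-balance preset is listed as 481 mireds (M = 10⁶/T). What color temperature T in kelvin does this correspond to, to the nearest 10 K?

2080 K

T = 10⁶ / 481 = 2079.00 K → 2080 K.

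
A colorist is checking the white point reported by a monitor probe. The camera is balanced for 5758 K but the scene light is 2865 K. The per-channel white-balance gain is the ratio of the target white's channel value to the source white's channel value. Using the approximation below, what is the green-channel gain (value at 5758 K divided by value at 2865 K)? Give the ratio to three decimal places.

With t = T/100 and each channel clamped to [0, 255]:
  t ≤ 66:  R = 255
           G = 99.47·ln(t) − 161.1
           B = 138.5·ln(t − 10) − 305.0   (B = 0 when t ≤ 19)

1.402

At 2865 K (t = 28.65):
  G = 99.47·ln 28.65 − 161.1 = 99.47·3.3552 − 161.1 = 172.637.
At 5758 K (t = 57.58):
  G = 99.47·ln 57.58 − 161.1 = 99.47·4.0532 − 161.1 = 242.069.
Gain = 242.069 / 172.637 = 1.4022 → 1.402.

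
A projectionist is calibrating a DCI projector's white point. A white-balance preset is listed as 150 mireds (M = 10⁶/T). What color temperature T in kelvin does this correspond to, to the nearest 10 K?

T = 10⁶ / 150 = 6666.67 K → 6670 K.

6670 K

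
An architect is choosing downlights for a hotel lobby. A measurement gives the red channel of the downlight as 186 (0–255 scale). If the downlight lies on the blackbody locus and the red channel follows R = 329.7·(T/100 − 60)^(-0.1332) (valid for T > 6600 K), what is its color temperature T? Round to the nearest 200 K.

(t − 60)^(-0.1332) = 186/329.7 = 0.56415.
t − 60 = 0.56415^(1/-0.1332) = 0.56415^(-7.508) = 73.521, so t = 133.521.
T = 100·t = 13352 K → 13400 K to the nearest 200 K.

13400 K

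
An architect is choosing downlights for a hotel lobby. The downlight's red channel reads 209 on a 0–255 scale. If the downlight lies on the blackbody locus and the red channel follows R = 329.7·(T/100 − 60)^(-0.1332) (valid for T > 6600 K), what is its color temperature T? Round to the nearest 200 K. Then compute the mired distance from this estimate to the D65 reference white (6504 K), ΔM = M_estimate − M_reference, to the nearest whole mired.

-43 mireds

(t − 60)^(-0.1332) = 209/329.7 = 0.63391.
t − 60 = 0.63391^(1/-0.1332) = 0.63391^(-7.508) = 30.639, so t = 90.639.
T = 100·t = 9064 K → 9000 K to the nearest 200 K.
M_estimate = 10⁶/9000 = 111.11; M_reference = 10⁶/6504 = 153.75.
ΔM = 111.11 − 153.75 = -42.64 → -43 mireds.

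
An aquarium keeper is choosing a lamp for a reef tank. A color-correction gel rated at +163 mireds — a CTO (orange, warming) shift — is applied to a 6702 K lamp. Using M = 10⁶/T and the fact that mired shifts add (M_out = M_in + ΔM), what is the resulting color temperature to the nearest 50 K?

3200 K

M_in = 10⁶/6702 = 149.21 mireds.
M_out = 149.21 + (+163) = 312.21 mireds.
T_out = 10⁶/312.21 = 3203.0 K → 3200 K.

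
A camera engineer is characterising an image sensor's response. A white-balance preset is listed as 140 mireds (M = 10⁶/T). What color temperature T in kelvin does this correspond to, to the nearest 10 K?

7140 K

T = 10⁶ / 140 = 7142.86 K → 7140 K.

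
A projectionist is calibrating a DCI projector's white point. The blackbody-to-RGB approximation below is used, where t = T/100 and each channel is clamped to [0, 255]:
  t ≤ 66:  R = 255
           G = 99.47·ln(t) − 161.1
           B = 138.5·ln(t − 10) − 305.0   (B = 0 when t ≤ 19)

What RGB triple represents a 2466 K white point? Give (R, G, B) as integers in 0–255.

t = 2466/100 = 24.66; the t ≤ 66 branch applies.
R = 255 by definition for t ≤ 66.
G = 99.47·ln 24.66 − 161.1 = 99.47·3.2052 − 161.1 = 157.720.
B = 138.5·ln(24.66 − 10) − 305.0 = 138.5·ln 14.66 − 305.0 = 138.5·2.6851 − 305.0 = 66.889.
Rounded: (255, 158, 67).

(255, 158, 67)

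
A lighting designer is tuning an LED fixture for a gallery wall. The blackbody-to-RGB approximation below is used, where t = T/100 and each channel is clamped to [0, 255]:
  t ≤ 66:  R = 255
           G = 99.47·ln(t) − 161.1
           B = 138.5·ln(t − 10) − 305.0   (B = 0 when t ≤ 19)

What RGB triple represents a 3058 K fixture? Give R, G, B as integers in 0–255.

R=255, G=179, B=114

t = 3058/100 = 30.58; the t ≤ 66 branch applies.
R = 255 by definition for t ≤ 66.
G = 99.47·ln 30.58 − 161.1 = 99.47·3.4203 − 161.1 = 179.122.
B = 138.5·ln(30.58 − 10) − 305.0 = 138.5·ln 20.58 − 305.0 = 138.5·3.0243 − 305.0 = 113.868.
Rounded: (255, 179, 114).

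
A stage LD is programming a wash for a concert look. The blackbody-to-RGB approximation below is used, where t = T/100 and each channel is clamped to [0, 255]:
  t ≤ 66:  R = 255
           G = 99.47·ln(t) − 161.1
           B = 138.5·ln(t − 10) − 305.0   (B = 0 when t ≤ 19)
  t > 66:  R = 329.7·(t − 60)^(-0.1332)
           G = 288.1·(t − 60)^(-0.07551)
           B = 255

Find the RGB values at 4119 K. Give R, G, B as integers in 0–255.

t = 4119/100 = 41.19; the t ≤ 66 branch applies.
R = 255 by definition for t ≤ 66.
G = 99.47·ln 41.19 − 161.1 = 99.47·3.7182 − 161.1 = 208.749.
B = 138.5·ln(41.19 − 10) − 305.0 = 138.5·ln 31.19 − 305.0 = 138.5·3.4401 − 305.0 = 171.454.
Rounded: (255, 209, 171).

R=255, G=209, B=171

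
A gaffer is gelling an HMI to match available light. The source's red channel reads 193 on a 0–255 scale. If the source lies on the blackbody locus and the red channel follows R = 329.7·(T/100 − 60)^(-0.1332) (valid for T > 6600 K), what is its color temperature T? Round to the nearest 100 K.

11600 K

(t − 60)^(-0.1332) = 193/329.7 = 0.58538.
t − 60 = 0.58538^(1/-0.1332) = 0.58538^(-7.508) = 55.713, so t = 115.713.
T = 100·t = 11571 K → 11600 K to the nearest 100 K.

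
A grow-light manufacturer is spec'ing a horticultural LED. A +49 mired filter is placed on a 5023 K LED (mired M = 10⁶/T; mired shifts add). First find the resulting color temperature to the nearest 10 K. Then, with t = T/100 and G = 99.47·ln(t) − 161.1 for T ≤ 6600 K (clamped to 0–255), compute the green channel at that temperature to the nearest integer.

M_in = 10⁶/5023 = 199.08; M_out = 199.08 + (+49) = 248.08.
T_out = 10⁶/248.08 = 4030.9 K → 4030 K; t = 40.3.
G = 99.47·ln 40.3 − 161.1 = 99.47·3.6964 − 161.1 = 206.576.
Rounded: 207.

207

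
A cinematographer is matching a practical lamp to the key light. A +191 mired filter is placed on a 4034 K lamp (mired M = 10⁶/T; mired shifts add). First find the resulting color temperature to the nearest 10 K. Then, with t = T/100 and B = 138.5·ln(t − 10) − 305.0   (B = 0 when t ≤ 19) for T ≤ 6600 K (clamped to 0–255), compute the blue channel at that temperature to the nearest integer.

M_in = 10⁶/4034 = 247.89; M_out = 247.89 + (+191) = 438.89.
T_out = 10⁶/438.89 = 2278.5 K → 2280 K; t = 22.8.
B = 138.5·ln(22.8 − 10) − 305.0 = 138.5·ln 12.8 − 305.0 = 138.5·2.5494 − 305.0 = 48.098.
Rounded: 48.

48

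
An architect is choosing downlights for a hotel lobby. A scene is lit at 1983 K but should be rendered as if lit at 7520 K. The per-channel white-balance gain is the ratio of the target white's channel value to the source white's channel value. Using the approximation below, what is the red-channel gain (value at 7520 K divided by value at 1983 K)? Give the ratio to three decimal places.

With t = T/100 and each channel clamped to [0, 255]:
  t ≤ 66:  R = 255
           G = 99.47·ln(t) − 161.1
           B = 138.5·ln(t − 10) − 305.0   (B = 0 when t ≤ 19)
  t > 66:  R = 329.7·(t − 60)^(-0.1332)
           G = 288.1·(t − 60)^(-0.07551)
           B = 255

0.900

At 1983 K (t = 19.83):
  R = 255 by definition for t ≤ 66.
At 7520 K (t = 75.2):
  R = 329.7·(75.2 − 60)^(-0.1332) = 329.7·15.2^(-0.1332) = 329.7·0.69595 = 229.455.
Gain = 229.455 / 255.000 = 0.8998 → 0.900.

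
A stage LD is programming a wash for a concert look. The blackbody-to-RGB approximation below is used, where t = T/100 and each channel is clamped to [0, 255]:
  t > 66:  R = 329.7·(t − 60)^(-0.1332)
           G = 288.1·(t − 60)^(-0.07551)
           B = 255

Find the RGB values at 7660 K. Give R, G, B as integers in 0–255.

R=227, G=233, B=255

t = 7660/100 = 76.6; the t > 66 branch applies.
R = 329.7·(76.6 − 60)^(-0.1332) = 329.7·16.6^(-0.1332) = 329.7·0.68783 = 226.778.
G = 288.1·(76.6 − 60)^(-0.07551) = 288.1·16.6^(-0.07551) = 288.1·0.80885 = 233.031.
B = 255 by definition for t > 66.
Rounded: (227, 233, 255).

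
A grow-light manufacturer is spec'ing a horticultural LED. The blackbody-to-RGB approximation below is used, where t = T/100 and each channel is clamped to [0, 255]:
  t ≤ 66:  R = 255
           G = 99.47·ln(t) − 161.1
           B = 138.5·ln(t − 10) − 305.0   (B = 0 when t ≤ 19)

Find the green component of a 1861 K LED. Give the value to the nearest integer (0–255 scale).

t = 1861/100 = 18.61; the t ≤ 66 branch applies.
G = 99.47·ln 18.61 − 161.1 = 99.47·2.9237 − 161.1 = 129.720.
Rounded: 130.

130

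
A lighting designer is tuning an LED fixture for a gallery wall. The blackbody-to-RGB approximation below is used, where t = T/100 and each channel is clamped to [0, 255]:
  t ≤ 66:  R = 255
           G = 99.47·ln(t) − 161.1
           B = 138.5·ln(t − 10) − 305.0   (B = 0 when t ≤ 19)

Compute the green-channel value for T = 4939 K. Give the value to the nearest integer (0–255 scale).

227

t = 4939/100 = 49.39; the t ≤ 66 branch applies.
G = 99.47·ln 49.39 − 161.1 = 99.47·3.8997 − 161.1 = 226.808.
Rounded: 227.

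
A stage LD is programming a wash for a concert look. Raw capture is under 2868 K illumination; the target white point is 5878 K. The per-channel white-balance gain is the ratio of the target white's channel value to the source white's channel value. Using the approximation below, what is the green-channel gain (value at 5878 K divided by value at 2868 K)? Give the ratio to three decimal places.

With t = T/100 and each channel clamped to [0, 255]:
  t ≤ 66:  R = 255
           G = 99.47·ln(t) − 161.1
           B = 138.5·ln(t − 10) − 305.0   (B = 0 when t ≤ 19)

At 2868 K (t = 28.68):
  G = 99.47·ln 28.68 − 161.1 = 99.47·3.3562 − 161.1 = 172.741.
At 5878 K (t = 58.78):
  G = 99.47·ln 58.78 − 161.1 = 99.47·4.0738 − 161.1 = 244.121.
Gain = 244.121 / 172.741 = 1.4132 → 1.413.

1.413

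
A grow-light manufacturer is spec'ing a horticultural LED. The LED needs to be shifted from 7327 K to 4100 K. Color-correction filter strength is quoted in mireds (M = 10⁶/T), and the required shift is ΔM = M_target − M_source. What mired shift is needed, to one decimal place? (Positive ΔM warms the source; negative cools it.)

+107.4 mireds

M_source = 10⁶/7327 = 136.482; M_target = 10⁶/4100 = 243.902.
ΔM = 243.902 − 136.482 = 107.421 → +107.4 mireds, a warming shift.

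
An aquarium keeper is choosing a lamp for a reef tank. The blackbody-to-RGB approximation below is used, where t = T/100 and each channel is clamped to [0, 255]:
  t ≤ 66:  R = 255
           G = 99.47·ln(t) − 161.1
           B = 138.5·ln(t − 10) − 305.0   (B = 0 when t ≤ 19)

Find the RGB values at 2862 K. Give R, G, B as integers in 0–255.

t = 2862/100 = 28.62; the t ≤ 66 branch applies.
R = 255 by definition for t ≤ 66.
G = 99.47·ln 28.62 − 161.1 = 99.47·3.3541 − 161.1 = 172.533.
B = 138.5·ln(28.62 − 10) − 305.0 = 138.5·ln 18.62 − 305.0 = 138.5·2.9242 − 305.0 = 100.007.
Rounded: (255, 173, 100).

R=255, G=173, B=100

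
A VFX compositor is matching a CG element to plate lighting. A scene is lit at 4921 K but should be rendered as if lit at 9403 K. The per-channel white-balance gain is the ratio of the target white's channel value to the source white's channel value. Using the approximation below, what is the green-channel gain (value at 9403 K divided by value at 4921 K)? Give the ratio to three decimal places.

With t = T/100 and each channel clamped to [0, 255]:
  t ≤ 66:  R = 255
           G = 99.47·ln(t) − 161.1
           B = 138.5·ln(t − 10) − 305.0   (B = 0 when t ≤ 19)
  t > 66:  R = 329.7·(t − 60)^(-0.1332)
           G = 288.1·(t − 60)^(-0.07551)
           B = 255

0.975

At 4921 K (t = 49.21):
  G = 99.47·ln 49.21 − 161.1 = 99.47·3.8961 − 161.1 = 226.445.
At 9403 K (t = 94.03):
  G = 288.1·(94.03 − 60)^(-0.07551) = 288.1·34.03^(-0.07551) = 288.1·0.76618 = 220.736.
Gain = 220.736 / 226.445 = 0.9748 → 0.975.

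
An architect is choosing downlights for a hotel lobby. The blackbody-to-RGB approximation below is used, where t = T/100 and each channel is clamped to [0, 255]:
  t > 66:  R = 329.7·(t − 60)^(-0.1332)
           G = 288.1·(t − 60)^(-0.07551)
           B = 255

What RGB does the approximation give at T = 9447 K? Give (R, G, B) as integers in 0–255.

t = 9447/100 = 94.47; the t > 66 branch applies.
R = 329.7·(94.47 − 60)^(-0.1332) = 329.7·34.47^(-0.1332) = 329.7·0.62404 = 205.746.
G = 288.1·(94.47 − 60)^(-0.07551) = 288.1·34.47^(-0.07551) = 288.1·0.76543 = 220.522.
B = 255 by definition for t > 66.
Rounded: (206, 221, 255).

(206, 221, 255)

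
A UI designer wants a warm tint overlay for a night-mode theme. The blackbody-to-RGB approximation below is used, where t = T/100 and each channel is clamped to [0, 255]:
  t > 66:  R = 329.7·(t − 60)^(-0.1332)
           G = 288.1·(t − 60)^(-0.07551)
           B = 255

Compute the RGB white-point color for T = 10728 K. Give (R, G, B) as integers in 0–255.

t = 10728/100 = 107.28; the t > 66 branch applies.
R = 329.7·(107.28 − 60)^(-0.1332) = 329.7·47.28^(-0.1332) = 329.7·0.59832 = 197.266.
G = 288.1·(107.28 − 60)^(-0.07551) = 288.1·47.28^(-0.07551) = 288.1·0.74739 = 215.322.
B = 255 by definition for t > 66.
Rounded: (197, 215, 255).

(197, 215, 255)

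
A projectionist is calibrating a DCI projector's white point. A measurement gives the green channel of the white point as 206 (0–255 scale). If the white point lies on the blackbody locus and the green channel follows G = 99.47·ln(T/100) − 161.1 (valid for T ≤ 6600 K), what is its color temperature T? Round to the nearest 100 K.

4000 K

ln t = (206 + 161.1) / 99.47 = 3.6906.
t = e^3.6906 = 40.067.
T = 100·t = 4007 K → 4000 K to the nearest 100 K.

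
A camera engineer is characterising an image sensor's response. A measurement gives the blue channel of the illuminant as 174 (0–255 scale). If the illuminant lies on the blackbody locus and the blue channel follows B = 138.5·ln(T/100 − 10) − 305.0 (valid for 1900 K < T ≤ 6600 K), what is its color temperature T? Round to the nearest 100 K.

ln(t − 10) = (174 + 305.0) / 138.5 = 3.4585.
t − 10 = e^3.4585 = 31.769, so t = 41.769.
T = 100·t = 4177 K → 4200 K to the nearest 100 K.

4200 K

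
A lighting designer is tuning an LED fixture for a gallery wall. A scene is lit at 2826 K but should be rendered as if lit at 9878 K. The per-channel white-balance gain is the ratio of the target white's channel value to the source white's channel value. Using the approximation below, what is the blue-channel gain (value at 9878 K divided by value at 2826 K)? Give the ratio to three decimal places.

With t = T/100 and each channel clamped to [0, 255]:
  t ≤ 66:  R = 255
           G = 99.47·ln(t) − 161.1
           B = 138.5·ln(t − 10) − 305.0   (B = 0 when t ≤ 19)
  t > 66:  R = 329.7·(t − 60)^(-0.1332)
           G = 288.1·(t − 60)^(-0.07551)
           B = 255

At 2826 K (t = 28.26):
  B = 138.5·ln(28.26 − 10) − 305.0 = 138.5·ln 18.26 − 305.0 = 138.5·2.9047 − 305.0 = 97.303.
At 9878 K (t = 98.78):
  B = 255 by definition for t > 66.
Gain = 255.000 / 97.303 = 2.6207 → 2.621.

2.621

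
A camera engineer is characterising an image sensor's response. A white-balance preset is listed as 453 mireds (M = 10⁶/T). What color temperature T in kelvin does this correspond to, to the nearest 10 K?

T = 10⁶ / 453 = 2207.51 K → 2210 K.

2210 K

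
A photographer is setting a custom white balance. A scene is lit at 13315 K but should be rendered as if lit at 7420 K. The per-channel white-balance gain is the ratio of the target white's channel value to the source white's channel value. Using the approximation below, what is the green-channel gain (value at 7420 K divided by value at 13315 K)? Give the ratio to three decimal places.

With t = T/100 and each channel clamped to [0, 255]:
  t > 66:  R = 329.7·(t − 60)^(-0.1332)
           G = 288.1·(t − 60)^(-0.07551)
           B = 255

At 13315 K (t = 133.15):
  G = 288.1·(133.15 − 60)^(-0.07551) = 288.1·73.15^(-0.07551) = 288.1·0.72316 = 208.342.
At 7420 K (t = 74.2):
  G = 288.1·(74.2 − 60)^(-0.07551) = 288.1·14.2^(-0.07551) = 288.1·0.81845 = 235.795.
Gain = 235.795 / 208.342 = 1.1318 → 1.132.

1.132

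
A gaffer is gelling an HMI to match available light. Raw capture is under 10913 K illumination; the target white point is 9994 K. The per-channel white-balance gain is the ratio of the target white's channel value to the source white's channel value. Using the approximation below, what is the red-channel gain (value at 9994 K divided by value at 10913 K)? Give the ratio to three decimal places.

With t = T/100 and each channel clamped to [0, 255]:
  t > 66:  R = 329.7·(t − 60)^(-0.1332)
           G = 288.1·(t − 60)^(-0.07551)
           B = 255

1.028

At 10913 K (t = 109.13):
  R = 329.7·(109.13 − 60)^(-0.1332) = 329.7·49.13^(-0.1332) = 329.7·0.59527 = 196.260.
At 9994 K (t = 99.94):
  R = 329.7·(99.94 − 60)^(-0.1332) = 329.7·39.94^(-0.1332) = 329.7·0.61192 = 201.749.
Gain = 201.749 / 196.260 = 1.0280 → 1.028.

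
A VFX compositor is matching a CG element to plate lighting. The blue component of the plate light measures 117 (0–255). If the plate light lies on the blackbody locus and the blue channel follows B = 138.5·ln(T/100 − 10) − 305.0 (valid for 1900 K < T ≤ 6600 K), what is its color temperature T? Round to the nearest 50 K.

3100 K

ln(t − 10) = (117 + 305.0) / 138.5 = 3.0469.
t − 10 = e^3.0469 = 21.051, so t = 31.051.
T = 100·t = 3105 K → 3100 K to the nearest 50 K.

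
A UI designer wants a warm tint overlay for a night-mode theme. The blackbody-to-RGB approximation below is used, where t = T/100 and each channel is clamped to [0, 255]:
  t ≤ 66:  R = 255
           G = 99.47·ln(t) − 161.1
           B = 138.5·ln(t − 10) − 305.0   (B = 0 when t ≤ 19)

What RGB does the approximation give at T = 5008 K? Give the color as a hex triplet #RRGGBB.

t = 5008/100 = 50.08; the t ≤ 66 branch applies.
R = 255 by definition for t ≤ 66.
G = 99.47·ln 50.08 − 161.1 = 99.47·3.9136 − 161.1 = 228.188.
B = 138.5·ln(50.08 − 10) − 305.0 = 138.5·ln 40.08 − 305.0 = 138.5·3.6909 − 305.0 = 206.187.
Rounded: (255, 228, 206).
In hex: #FFE4CE.

#FFE4CE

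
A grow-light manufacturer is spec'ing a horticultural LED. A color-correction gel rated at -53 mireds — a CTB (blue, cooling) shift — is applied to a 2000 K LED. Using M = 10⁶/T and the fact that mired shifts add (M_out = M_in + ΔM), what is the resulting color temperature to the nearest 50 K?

M_in = 10⁶/2000 = 500.00 mireds.
M_out = 500.00 + (-53) = 447.00 mireds.
T_out = 10⁶/447.00 = 2237.1 K → 2250 K.

2250 K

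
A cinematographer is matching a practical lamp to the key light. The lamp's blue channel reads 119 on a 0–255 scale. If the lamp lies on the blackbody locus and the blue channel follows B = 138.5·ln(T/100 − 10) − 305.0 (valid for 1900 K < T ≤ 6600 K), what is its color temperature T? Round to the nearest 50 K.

ln(t − 10) = (119 + 305.0) / 138.5 = 3.0614.
t − 10 = e^3.0614 = 21.357, so t = 31.357.
T = 100·t = 3136 K → 3150 K to the nearest 50 K.

3150 K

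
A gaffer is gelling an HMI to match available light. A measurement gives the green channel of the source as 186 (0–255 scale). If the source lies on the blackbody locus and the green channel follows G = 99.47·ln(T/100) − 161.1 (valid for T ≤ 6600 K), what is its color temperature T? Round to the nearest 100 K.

3300 K

ln t = (186 + 161.1) / 99.47 = 3.4895.
t = e^3.4895 = 32.769.
T = 100·t = 3277 K → 3300 K to the nearest 100 K.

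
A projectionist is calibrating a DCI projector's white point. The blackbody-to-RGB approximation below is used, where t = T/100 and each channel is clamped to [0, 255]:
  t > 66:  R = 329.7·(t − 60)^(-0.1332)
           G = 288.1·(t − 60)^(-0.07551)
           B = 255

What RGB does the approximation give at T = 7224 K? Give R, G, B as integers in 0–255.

t = 7224/100 = 72.24; the t > 66 branch applies.
R = 329.7·(72.24 − 60)^(-0.1332) = 329.7·12.24^(-0.1332) = 329.7·0.71632 = 236.171.
G = 288.1·(72.24 − 60)^(-0.07551) = 288.1·12.24^(-0.07551) = 288.1·0.82768 = 238.454.
B = 255 by definition for t > 66.
Rounded: (236, 238, 255).

R=236, G=238, B=255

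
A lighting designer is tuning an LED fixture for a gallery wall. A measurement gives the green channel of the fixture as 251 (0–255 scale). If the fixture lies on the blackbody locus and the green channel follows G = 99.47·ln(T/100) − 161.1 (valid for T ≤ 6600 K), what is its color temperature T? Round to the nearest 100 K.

ln t = (251 + 161.1) / 99.47 = 4.1430.
t = e^4.1430 = 62.989.
T = 100·t = 6299 K → 6300 K to the nearest 100 K.

6300 K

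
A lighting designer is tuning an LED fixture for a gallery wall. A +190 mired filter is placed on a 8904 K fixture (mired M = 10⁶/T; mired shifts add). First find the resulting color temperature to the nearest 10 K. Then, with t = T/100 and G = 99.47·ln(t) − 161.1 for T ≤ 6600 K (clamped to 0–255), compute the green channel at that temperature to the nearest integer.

M_in = 10⁶/8904 = 112.31; M_out = 112.31 + (+190) = 302.31.
T_out = 10⁶/302.31 = 3307.9 K → 3310 K; t = 33.1.
G = 99.47·ln 33.1 − 161.1 = 99.47·3.4995 − 161.1 = 186.999.
Rounded: 187.

187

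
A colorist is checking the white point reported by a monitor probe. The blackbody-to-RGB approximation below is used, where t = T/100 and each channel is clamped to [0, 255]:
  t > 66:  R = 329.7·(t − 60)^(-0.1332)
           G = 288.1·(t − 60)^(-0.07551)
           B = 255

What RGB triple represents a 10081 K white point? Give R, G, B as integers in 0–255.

R=201, G=218, B=255

t = 10081/100 = 100.81; the t > 66 branch applies.
R = 329.7·(100.81 − 60)^(-0.1332) = 329.7·40.81^(-0.1332) = 329.7·0.61016 = 201.171.
G = 288.1·(100.81 − 60)^(-0.07551) = 288.1·40.81^(-0.07551) = 288.1·0.75574 = 217.728.
B = 255 by definition for t > 66.
Rounded: (201, 218, 255).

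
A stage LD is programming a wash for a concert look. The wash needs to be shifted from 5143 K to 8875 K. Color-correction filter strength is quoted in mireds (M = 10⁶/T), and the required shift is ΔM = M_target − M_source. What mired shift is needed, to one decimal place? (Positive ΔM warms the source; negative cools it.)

M_source = 10⁶/5143 = 194.439; M_target = 10⁶/8875 = 112.676.
ΔM = 112.676 − 194.439 = -81.763 → -81.8 mireds, a cooling shift.

-81.8 mireds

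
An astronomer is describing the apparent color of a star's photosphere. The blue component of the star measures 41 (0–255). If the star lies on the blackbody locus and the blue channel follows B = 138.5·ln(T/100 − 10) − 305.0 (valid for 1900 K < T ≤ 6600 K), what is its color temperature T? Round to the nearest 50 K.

2200 K

ln(t − 10) = (41 + 305.0) / 138.5 = 2.4982.
t − 10 = e^2.4982 = 12.161, so t = 22.161.
T = 100·t = 2216 K → 2200 K to the nearest 50 K.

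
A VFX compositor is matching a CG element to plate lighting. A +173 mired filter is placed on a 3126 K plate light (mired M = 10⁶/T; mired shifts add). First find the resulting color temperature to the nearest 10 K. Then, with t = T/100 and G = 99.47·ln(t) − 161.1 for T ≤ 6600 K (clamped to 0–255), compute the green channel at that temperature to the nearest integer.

138

M_in = 10⁶/3126 = 319.90; M_out = 319.90 + (+173) = 492.90.
T_out = 10⁶/492.90 = 2028.8 K → 2030 K; t = 20.3.
G = 99.47·ln 20.3 − 161.1 = 99.47·3.0106 − 161.1 = 138.366.
Rounded: 138.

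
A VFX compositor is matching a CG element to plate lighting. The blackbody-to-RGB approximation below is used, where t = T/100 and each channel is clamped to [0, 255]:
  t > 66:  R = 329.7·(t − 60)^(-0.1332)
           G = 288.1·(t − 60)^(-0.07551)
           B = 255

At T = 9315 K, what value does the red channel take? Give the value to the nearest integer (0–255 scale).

207

t = 9315/100 = 93.15; the t > 66 branch applies.
R = 329.7·(93.15 − 60)^(-0.1332) = 329.7·33.15^(-0.1332) = 329.7·0.62729 = 206.819.
Rounded: 207.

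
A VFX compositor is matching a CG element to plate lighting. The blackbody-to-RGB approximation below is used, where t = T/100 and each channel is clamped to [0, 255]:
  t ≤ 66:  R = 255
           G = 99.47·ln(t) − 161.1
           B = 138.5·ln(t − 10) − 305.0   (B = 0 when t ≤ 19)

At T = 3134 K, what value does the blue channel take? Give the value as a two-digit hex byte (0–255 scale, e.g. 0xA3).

t = 3134/100 = 31.34; the t ≤ 66 branch applies.
B = 138.5·ln(31.34 − 10) − 305.0 = 138.5·ln 21.34 − 305.0 = 138.5·3.0606 − 305.0 = 118.891.
Rounded: 119; in hex, 0x77.

0x77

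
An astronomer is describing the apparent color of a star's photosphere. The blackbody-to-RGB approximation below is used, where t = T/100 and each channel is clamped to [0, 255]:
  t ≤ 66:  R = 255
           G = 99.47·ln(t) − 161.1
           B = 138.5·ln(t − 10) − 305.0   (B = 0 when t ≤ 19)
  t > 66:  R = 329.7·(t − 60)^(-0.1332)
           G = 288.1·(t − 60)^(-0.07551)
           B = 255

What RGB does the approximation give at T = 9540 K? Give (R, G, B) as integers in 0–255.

(205, 220, 255)

t = 9540/100 = 95.4; the t > 66 branch applies.
R = 329.7·(95.4 − 60)^(-0.1332) = 329.7·35.4^(-0.1332) = 329.7·0.62183 = 205.018.
G = 288.1·(95.4 − 60)^(-0.07551) = 288.1·35.4^(-0.07551) = 288.1·0.76390 = 220.079.
B = 255 by definition for t > 66.
Rounded: (205, 220, 255).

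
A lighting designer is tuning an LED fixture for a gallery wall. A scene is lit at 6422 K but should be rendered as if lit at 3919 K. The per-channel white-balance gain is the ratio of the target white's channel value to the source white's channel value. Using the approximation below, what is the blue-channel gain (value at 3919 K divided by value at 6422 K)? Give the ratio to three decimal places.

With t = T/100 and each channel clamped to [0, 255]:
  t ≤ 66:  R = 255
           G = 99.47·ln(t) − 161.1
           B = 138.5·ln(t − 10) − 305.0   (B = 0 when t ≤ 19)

At 6422 K (t = 64.22):
  B = 138.5·ln(64.22 − 10) − 305.0 = 138.5·ln 54.22 − 305.0 = 138.5·3.9930 − 305.0 = 248.037.
At 3919 K (t = 39.19):
  B = 138.5·ln(39.19 − 10) − 305.0 = 138.5·ln 29.19 − 305.0 = 138.5·3.3738 − 305.0 = 162.275.
Gain = 162.275 / 248.037 = 0.6542 → 0.654.

0.654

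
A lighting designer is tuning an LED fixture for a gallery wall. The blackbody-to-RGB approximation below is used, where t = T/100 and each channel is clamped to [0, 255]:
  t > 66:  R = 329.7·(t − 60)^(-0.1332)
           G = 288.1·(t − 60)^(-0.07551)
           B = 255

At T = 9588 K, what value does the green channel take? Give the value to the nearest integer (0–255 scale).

t = 9588/100 = 95.88; the t > 66 branch applies.
G = 288.1·(95.88 − 60)^(-0.07551) = 288.1·35.88^(-0.07551) = 288.1·0.76312 = 219.855.
Rounded: 220.

220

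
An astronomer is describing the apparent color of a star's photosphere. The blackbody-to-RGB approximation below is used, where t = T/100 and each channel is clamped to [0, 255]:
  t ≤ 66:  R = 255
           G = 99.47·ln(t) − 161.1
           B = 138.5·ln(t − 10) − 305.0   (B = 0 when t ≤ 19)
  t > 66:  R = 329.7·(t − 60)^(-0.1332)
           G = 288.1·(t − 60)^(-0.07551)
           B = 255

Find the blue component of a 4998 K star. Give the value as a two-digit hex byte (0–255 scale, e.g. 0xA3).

t = 4998/100 = 49.98; the t ≤ 66 branch applies.
B = 138.5·ln(49.98 − 10) − 305.0 = 138.5·ln 39.98 − 305.0 = 138.5·3.6884 − 305.0 = 205.841.
Rounded: 206; in hex, 0xCE.

0xCE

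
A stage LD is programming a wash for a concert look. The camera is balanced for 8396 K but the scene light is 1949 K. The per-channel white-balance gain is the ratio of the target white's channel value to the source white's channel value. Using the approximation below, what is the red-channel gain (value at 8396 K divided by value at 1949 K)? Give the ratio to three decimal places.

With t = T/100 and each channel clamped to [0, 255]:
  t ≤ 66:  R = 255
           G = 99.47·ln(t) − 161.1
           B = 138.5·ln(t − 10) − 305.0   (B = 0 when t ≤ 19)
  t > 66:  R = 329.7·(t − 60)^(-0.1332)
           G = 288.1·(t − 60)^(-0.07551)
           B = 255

At 1949 K (t = 19.49):
  R = 255 by definition for t ≤ 66.
At 8396 K (t = 83.96):
  R = 329.7·(83.96 − 60)^(-0.1332) = 329.7·23.96^(-0.1332) = 329.7·0.65502 = 215.959.
Gain = 215.959 / 255.000 = 0.8469 → 0.847.

0.847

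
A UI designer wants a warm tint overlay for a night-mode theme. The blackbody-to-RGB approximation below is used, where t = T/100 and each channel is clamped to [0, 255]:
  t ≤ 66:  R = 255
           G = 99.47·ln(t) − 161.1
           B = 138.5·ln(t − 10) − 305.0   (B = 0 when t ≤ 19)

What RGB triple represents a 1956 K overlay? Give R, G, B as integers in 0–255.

R=255, G=135, B=8

t = 1956/100 = 19.56; the t ≤ 66 branch applies.
R = 255 by definition for t ≤ 66.
G = 99.47·ln 19.56 − 161.1 = 99.47·2.9735 − 161.1 = 134.673.
B = 138.5·ln(19.56 − 10) − 305.0 = 138.5·ln 9.56 − 305.0 = 138.5·2.2576 − 305.0 = 7.676.
Rounded: (255, 135, 8).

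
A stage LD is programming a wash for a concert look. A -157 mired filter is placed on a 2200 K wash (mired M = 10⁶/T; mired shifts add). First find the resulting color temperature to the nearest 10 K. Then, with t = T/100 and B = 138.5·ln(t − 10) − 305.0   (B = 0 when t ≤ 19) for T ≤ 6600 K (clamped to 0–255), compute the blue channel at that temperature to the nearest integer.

M_in = 10⁶/2200 = 454.55; M_out = 454.55 + (-157) = 297.55.
T_out = 10⁶/297.55 = 3360.8 K → 3360 K; t = 33.6.
B = 138.5·ln(33.6 − 10) − 305.0 = 138.5·ln 23.6 − 305.0 = 138.5·3.1612 − 305.0 = 132.833.
Rounded: 133.

133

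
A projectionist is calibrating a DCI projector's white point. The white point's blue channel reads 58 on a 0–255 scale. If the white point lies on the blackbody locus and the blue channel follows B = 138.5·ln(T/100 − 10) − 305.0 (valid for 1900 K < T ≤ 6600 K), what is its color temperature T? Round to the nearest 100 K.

ln(t − 10) = (58 + 305.0) / 138.5 = 2.6209.
t − 10 = e^2.6209 = 13.749, so t = 23.749.
T = 100·t = 2375 K → 2400 K to the nearest 100 K.

2400 K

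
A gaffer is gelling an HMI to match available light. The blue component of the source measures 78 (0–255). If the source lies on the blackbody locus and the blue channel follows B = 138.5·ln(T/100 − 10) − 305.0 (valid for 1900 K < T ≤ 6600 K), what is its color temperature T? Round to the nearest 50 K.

ln(t − 10) = (78 + 305.0) / 138.5 = 2.7653.
t − 10 = e^2.7653 = 15.884, so t = 25.884.
T = 100·t = 2588 K → 2600 K to the nearest 50 K.

2600 K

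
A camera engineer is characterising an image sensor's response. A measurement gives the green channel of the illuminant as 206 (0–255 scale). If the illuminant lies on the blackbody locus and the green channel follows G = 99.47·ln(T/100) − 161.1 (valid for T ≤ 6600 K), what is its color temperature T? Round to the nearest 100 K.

ln t = (206 + 161.1) / 99.47 = 3.6906.
t = e^3.6906 = 40.067.
T = 100·t = 4007 K → 4000 K to the nearest 100 K.

4000 K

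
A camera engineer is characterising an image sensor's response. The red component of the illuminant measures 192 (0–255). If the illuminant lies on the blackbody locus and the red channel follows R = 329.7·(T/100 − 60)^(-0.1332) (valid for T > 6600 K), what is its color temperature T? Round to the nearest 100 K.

11800 K

(t − 60)^(-0.1332) = 192/329.7 = 0.58235.
t − 60 = 0.58235^(1/-0.1332) = 0.58235^(-7.508) = 57.929, so t = 117.929.
T = 100·t = 11793 K → 11800 K to the nearest 100 K.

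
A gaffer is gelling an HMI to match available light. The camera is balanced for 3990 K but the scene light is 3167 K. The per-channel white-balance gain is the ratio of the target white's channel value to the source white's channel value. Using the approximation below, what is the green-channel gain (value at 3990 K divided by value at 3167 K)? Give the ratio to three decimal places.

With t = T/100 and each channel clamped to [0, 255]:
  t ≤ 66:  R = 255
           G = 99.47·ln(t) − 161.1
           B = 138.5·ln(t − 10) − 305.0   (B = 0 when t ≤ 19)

At 3167 K (t = 31.67):
  G = 99.47·ln 31.67 − 161.1 = 99.47·3.4554 − 161.1 = 182.606.
At 3990 K (t = 39.9):
  G = 99.47·ln 39.9 − 161.1 = 99.47·3.6864 − 161.1 = 205.584.
Gain = 205.584 / 182.606 = 1.1258 → 1.126.

1.126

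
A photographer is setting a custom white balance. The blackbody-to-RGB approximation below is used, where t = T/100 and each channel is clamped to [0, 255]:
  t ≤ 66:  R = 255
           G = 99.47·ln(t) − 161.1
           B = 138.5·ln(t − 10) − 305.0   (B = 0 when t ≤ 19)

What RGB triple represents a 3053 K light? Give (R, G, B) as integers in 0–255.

(255, 179, 114)

t = 3053/100 = 30.53; the t ≤ 66 branch applies.
R = 255 by definition for t ≤ 66.
G = 99.47·ln 30.53 − 161.1 = 99.47·3.4187 − 161.1 = 178.959.
B = 138.5·ln(30.53 − 10) − 305.0 = 138.5·ln 20.53 − 305.0 = 138.5·3.0219 − 305.0 = 113.531.
Rounded: (255, 179, 114).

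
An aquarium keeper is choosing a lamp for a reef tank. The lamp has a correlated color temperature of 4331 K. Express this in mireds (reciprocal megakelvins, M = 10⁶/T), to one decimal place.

M = 10⁶ / 4331 = 230.894 → 230.9 mireds.

230.9 mireds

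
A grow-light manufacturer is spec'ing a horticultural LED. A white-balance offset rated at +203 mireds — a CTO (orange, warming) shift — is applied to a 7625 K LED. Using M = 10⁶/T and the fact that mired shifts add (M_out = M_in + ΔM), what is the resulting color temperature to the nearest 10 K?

M_in = 10⁶/7625 = 131.15 mireds.
M_out = 131.15 + (+203) = 334.15 mireds.
T_out = 10⁶/334.15 = 2992.7 K → 2990 K.

2990 K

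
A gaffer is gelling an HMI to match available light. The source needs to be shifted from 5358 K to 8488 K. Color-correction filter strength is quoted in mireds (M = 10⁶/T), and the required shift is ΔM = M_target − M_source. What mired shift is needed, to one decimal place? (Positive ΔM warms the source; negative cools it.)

M_source = 10⁶/5358 = 186.637; M_target = 10⁶/8488 = 117.813.
ΔM = 117.813 − 186.637 = -68.823 → -68.8 mireds, a cooling shift.

-68.8 mireds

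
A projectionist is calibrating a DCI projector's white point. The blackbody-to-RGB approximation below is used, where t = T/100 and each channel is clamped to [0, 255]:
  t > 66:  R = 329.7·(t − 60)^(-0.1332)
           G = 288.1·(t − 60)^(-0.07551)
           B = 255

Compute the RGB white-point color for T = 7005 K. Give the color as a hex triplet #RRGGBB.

t = 7005/100 = 70.05; the t > 66 branch applies.
R = 329.7·(70.05 − 60)^(-0.1332) = 329.7·10.05^(-0.1332) = 329.7·0.73538 = 242.455.
G = 288.1·(70.05 − 60)^(-0.07551) = 288.1·10.05^(-0.07551) = 288.1·0.84009 = 242.030.
B = 255 by definition for t > 66.
Rounded: (242, 242, 255).
In hex: #F2F2FF.

#F2F2FF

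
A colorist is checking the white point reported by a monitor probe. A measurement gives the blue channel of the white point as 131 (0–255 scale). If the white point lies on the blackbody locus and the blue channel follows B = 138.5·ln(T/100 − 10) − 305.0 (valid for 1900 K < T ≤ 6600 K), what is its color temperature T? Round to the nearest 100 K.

ln(t − 10) = (131 + 305.0) / 138.5 = 3.1480.
t − 10 = e^3.1480 = 23.290, so t = 33.290.
T = 100·t = 3329 K → 3300 K to the nearest 100 K.

3300 K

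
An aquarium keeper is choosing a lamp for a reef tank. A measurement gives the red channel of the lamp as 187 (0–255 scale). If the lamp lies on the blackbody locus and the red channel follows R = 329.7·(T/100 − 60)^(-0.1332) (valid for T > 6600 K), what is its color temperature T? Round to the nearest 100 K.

(t − 60)^(-0.1332) = 187/329.7 = 0.56718.
t − 60 = 0.56718^(1/-0.1332) = 0.56718^(-7.508) = 70.620, so t = 130.620.
T = 100·t = 13062 K → 13100 K to the nearest 100 K.

13100 K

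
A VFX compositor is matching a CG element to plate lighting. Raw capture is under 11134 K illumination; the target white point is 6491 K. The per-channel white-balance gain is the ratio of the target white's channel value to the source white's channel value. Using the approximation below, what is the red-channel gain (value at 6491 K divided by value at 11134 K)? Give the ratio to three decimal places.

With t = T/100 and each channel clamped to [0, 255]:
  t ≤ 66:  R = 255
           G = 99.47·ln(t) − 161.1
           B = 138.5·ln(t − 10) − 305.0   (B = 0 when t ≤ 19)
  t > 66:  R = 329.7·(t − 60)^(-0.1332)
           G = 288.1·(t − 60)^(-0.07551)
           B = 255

1.307

At 11134 K (t = 111.34):
  R = 329.7·(111.34 − 60)^(-0.1332) = 329.7·51.34^(-0.1332) = 329.7·0.59179 = 195.113.
At 6491 K (t = 64.91):
  R = 255 by definition for t ≤ 66.
Gain = 255.000 / 195.113 = 1.3069 → 1.307.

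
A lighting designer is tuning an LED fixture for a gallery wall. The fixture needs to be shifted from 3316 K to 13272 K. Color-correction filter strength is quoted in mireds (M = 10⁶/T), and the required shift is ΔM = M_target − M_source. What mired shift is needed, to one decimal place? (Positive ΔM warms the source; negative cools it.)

-226.2 mireds

M_source = 10⁶/3316 = 301.568; M_target = 10⁶/13272 = 75.347.
ΔM = 75.347 − 301.568 = -226.222 → -226.2 mireds, a cooling shift.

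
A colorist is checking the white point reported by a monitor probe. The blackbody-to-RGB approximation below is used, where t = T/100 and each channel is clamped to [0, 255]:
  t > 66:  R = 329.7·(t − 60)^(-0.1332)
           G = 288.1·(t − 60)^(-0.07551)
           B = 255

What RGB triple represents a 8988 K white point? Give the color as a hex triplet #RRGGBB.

#D2DFFF

t = 8988/100 = 89.88; the t > 66 branch applies.
R = 329.7·(89.88 − 60)^(-0.1332) = 329.7·29.88^(-0.1332) = 329.7·0.63603 = 209.700.
G = 288.1·(89.88 − 60)^(-0.07551) = 288.1·29.88^(-0.07551) = 288.1·0.77374 = 222.914.
B = 255 by definition for t > 66.
Rounded: (210, 223, 255).
In hex: #D2DFFF.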